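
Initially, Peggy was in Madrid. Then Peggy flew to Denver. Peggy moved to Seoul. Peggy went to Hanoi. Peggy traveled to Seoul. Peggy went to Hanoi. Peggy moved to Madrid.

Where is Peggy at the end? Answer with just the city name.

Tracking Peggy's location:
Start: Peggy is in Madrid.
After move 1: Madrid -> Denver. Peggy is in Denver.
After move 2: Denver -> Seoul. Peggy is in Seoul.
After move 3: Seoul -> Hanoi. Peggy is in Hanoi.
After move 4: Hanoi -> Seoul. Peggy is in Seoul.
After move 5: Seoul -> Hanoi. Peggy is in Hanoi.
After move 6: Hanoi -> Madrid. Peggy is in Madrid.

Answer: Madrid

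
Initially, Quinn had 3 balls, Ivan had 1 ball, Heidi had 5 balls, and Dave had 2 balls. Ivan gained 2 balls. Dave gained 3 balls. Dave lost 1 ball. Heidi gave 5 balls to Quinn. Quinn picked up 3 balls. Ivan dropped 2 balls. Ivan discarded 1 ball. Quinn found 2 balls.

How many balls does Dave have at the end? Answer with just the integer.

Answer: 4

Derivation:
Tracking counts step by step:
Start: Quinn=3, Ivan=1, Heidi=5, Dave=2
Event 1 (Ivan +2): Ivan: 1 -> 3. State: Quinn=3, Ivan=3, Heidi=5, Dave=2
Event 2 (Dave +3): Dave: 2 -> 5. State: Quinn=3, Ivan=3, Heidi=5, Dave=5
Event 3 (Dave -1): Dave: 5 -> 4. State: Quinn=3, Ivan=3, Heidi=5, Dave=4
Event 4 (Heidi -> Quinn, 5): Heidi: 5 -> 0, Quinn: 3 -> 8. State: Quinn=8, Ivan=3, Heidi=0, Dave=4
Event 5 (Quinn +3): Quinn: 8 -> 11. State: Quinn=11, Ivan=3, Heidi=0, Dave=4
Event 6 (Ivan -2): Ivan: 3 -> 1. State: Quinn=11, Ivan=1, Heidi=0, Dave=4
Event 7 (Ivan -1): Ivan: 1 -> 0. State: Quinn=11, Ivan=0, Heidi=0, Dave=4
Event 8 (Quinn +2): Quinn: 11 -> 13. State: Quinn=13, Ivan=0, Heidi=0, Dave=4

Dave's final count: 4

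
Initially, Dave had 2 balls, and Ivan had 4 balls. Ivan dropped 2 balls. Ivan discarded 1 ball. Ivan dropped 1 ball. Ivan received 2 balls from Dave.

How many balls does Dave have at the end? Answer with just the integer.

Answer: 0

Derivation:
Tracking counts step by step:
Start: Dave=2, Ivan=4
Event 1 (Ivan -2): Ivan: 4 -> 2. State: Dave=2, Ivan=2
Event 2 (Ivan -1): Ivan: 2 -> 1. State: Dave=2, Ivan=1
Event 3 (Ivan -1): Ivan: 1 -> 0. State: Dave=2, Ivan=0
Event 4 (Dave -> Ivan, 2): Dave: 2 -> 0, Ivan: 0 -> 2. State: Dave=0, Ivan=2

Dave's final count: 0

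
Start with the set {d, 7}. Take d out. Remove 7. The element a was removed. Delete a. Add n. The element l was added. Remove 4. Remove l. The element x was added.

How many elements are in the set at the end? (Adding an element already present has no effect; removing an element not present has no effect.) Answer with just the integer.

Tracking the set through each operation:
Start: {7, d}
Event 1 (remove d): removed. Set: {7}
Event 2 (remove 7): removed. Set: {}
Event 3 (remove a): not present, no change. Set: {}
Event 4 (remove a): not present, no change. Set: {}
Event 5 (add n): added. Set: {n}
Event 6 (add l): added. Set: {l, n}
Event 7 (remove 4): not present, no change. Set: {l, n}
Event 8 (remove l): removed. Set: {n}
Event 9 (add x): added. Set: {n, x}

Final set: {n, x} (size 2)

Answer: 2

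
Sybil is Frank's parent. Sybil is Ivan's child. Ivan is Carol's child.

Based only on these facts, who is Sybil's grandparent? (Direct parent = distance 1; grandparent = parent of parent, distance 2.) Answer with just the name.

Reconstructing the parent chain from the given facts:
  Carol -> Ivan -> Sybil -> Frank
(each arrow means 'parent of the next')
Positions in the chain (0 = top):
  position of Carol: 0
  position of Ivan: 1
  position of Sybil: 2
  position of Frank: 3

Sybil is at position 2; the grandparent is 2 steps up the chain, i.e. position 0: Carol.

Answer: Carol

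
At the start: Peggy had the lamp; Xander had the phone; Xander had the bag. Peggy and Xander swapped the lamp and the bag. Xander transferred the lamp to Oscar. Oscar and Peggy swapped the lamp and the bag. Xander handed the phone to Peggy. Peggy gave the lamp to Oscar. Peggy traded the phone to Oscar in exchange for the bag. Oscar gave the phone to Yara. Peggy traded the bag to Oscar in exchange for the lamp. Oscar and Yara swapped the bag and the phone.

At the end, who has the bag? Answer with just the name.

Tracking all object holders:
Start: lamp:Peggy, phone:Xander, bag:Xander
Event 1 (swap lamp<->bag: now lamp:Xander, bag:Peggy). State: lamp:Xander, phone:Xander, bag:Peggy
Event 2 (give lamp: Xander -> Oscar). State: lamp:Oscar, phone:Xander, bag:Peggy
Event 3 (swap lamp<->bag: now lamp:Peggy, bag:Oscar). State: lamp:Peggy, phone:Xander, bag:Oscar
Event 4 (give phone: Xander -> Peggy). State: lamp:Peggy, phone:Peggy, bag:Oscar
Event 5 (give lamp: Peggy -> Oscar). State: lamp:Oscar, phone:Peggy, bag:Oscar
Event 6 (swap phone<->bag: now phone:Oscar, bag:Peggy). State: lamp:Oscar, phone:Oscar, bag:Peggy
Event 7 (give phone: Oscar -> Yara). State: lamp:Oscar, phone:Yara, bag:Peggy
Event 8 (swap bag<->lamp: now bag:Oscar, lamp:Peggy). State: lamp:Peggy, phone:Yara, bag:Oscar
Event 9 (swap bag<->phone: now bag:Yara, phone:Oscar). State: lamp:Peggy, phone:Oscar, bag:Yara

Final state: lamp:Peggy, phone:Oscar, bag:Yara
The bag is held by Yara.

Answer: Yara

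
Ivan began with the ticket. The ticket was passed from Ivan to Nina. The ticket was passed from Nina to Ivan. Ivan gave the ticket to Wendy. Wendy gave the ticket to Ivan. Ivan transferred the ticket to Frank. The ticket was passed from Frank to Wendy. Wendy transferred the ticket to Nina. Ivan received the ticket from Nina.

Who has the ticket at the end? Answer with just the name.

Tracking the ticket through each event:
Start: Ivan has the ticket.
After event 1: Nina has the ticket.
After event 2: Ivan has the ticket.
After event 3: Wendy has the ticket.
After event 4: Ivan has the ticket.
After event 5: Frank has the ticket.
After event 6: Wendy has the ticket.
After event 7: Nina has the ticket.
After event 8: Ivan has the ticket.

Answer: Ivan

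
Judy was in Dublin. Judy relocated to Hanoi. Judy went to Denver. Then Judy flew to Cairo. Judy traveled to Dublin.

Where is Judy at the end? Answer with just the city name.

Answer: Dublin

Derivation:
Tracking Judy's location:
Start: Judy is in Dublin.
After move 1: Dublin -> Hanoi. Judy is in Hanoi.
After move 2: Hanoi -> Denver. Judy is in Denver.
After move 3: Denver -> Cairo. Judy is in Cairo.
After move 4: Cairo -> Dublin. Judy is in Dublin.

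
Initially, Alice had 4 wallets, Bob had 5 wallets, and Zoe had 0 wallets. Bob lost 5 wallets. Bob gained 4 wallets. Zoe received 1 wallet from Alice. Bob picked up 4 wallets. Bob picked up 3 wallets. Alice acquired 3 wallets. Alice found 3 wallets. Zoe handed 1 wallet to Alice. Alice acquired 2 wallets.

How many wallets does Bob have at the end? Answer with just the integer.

Answer: 11

Derivation:
Tracking counts step by step:
Start: Alice=4, Bob=5, Zoe=0
Event 1 (Bob -5): Bob: 5 -> 0. State: Alice=4, Bob=0, Zoe=0
Event 2 (Bob +4): Bob: 0 -> 4. State: Alice=4, Bob=4, Zoe=0
Event 3 (Alice -> Zoe, 1): Alice: 4 -> 3, Zoe: 0 -> 1. State: Alice=3, Bob=4, Zoe=1
Event 4 (Bob +4): Bob: 4 -> 8. State: Alice=3, Bob=8, Zoe=1
Event 5 (Bob +3): Bob: 8 -> 11. State: Alice=3, Bob=11, Zoe=1
Event 6 (Alice +3): Alice: 3 -> 6. State: Alice=6, Bob=11, Zoe=1
Event 7 (Alice +3): Alice: 6 -> 9. State: Alice=9, Bob=11, Zoe=1
Event 8 (Zoe -> Alice, 1): Zoe: 1 -> 0, Alice: 9 -> 10. State: Alice=10, Bob=11, Zoe=0
Event 9 (Alice +2): Alice: 10 -> 12. State: Alice=12, Bob=11, Zoe=0

Bob's final count: 11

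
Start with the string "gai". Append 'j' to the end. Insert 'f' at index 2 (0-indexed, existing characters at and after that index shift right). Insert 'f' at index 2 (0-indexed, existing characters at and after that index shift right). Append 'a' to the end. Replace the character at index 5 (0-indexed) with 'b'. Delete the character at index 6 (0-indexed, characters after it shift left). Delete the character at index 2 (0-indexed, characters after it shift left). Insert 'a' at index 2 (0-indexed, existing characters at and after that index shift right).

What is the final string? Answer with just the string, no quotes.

Answer: gaafib

Derivation:
Applying each edit step by step:
Start: "gai"
Op 1 (append 'j'): "gai" -> "gaij"
Op 2 (insert 'f' at idx 2): "gaij" -> "gafij"
Op 3 (insert 'f' at idx 2): "gafij" -> "gaffij"
Op 4 (append 'a'): "gaffij" -> "gaffija"
Op 5 (replace idx 5: 'j' -> 'b'): "gaffija" -> "gaffiba"
Op 6 (delete idx 6 = 'a'): "gaffiba" -> "gaffib"
Op 7 (delete idx 2 = 'f'): "gaffib" -> "gafib"
Op 8 (insert 'a' at idx 2): "gafib" -> "gaafib"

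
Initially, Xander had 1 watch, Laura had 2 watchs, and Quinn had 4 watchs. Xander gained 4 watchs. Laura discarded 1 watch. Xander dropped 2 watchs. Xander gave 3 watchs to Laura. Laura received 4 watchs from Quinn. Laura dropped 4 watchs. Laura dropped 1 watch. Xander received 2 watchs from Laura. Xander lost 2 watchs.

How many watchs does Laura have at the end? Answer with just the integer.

Answer: 1

Derivation:
Tracking counts step by step:
Start: Xander=1, Laura=2, Quinn=4
Event 1 (Xander +4): Xander: 1 -> 5. State: Xander=5, Laura=2, Quinn=4
Event 2 (Laura -1): Laura: 2 -> 1. State: Xander=5, Laura=1, Quinn=4
Event 3 (Xander -2): Xander: 5 -> 3. State: Xander=3, Laura=1, Quinn=4
Event 4 (Xander -> Laura, 3): Xander: 3 -> 0, Laura: 1 -> 4. State: Xander=0, Laura=4, Quinn=4
Event 5 (Quinn -> Laura, 4): Quinn: 4 -> 0, Laura: 4 -> 8. State: Xander=0, Laura=8, Quinn=0
Event 6 (Laura -4): Laura: 8 -> 4. State: Xander=0, Laura=4, Quinn=0
Event 7 (Laura -1): Laura: 4 -> 3. State: Xander=0, Laura=3, Quinn=0
Event 8 (Laura -> Xander, 2): Laura: 3 -> 1, Xander: 0 -> 2. State: Xander=2, Laura=1, Quinn=0
Event 9 (Xander -2): Xander: 2 -> 0. State: Xander=0, Laura=1, Quinn=0

Laura's final count: 1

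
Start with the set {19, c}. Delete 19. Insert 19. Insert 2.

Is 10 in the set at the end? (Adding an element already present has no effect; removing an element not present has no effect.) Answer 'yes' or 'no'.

Answer: no

Derivation:
Tracking the set through each operation:
Start: {19, c}
Event 1 (remove 19): removed. Set: {c}
Event 2 (add 19): added. Set: {19, c}
Event 3 (add 2): added. Set: {19, 2, c}

Final set: {19, 2, c} (size 3)
10 is NOT in the final set.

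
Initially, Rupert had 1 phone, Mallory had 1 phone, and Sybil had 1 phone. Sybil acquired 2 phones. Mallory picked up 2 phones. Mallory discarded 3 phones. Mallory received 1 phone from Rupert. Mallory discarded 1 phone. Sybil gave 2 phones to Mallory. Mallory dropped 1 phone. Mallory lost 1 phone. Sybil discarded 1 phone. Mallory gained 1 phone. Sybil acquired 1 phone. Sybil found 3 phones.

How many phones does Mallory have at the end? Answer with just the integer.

Tracking counts step by step:
Start: Rupert=1, Mallory=1, Sybil=1
Event 1 (Sybil +2): Sybil: 1 -> 3. State: Rupert=1, Mallory=1, Sybil=3
Event 2 (Mallory +2): Mallory: 1 -> 3. State: Rupert=1, Mallory=3, Sybil=3
Event 3 (Mallory -3): Mallory: 3 -> 0. State: Rupert=1, Mallory=0, Sybil=3
Event 4 (Rupert -> Mallory, 1): Rupert: 1 -> 0, Mallory: 0 -> 1. State: Rupert=0, Mallory=1, Sybil=3
Event 5 (Mallory -1): Mallory: 1 -> 0. State: Rupert=0, Mallory=0, Sybil=3
Event 6 (Sybil -> Mallory, 2): Sybil: 3 -> 1, Mallory: 0 -> 2. State: Rupert=0, Mallory=2, Sybil=1
Event 7 (Mallory -1): Mallory: 2 -> 1. State: Rupert=0, Mallory=1, Sybil=1
Event 8 (Mallory -1): Mallory: 1 -> 0. State: Rupert=0, Mallory=0, Sybil=1
Event 9 (Sybil -1): Sybil: 1 -> 0. State: Rupert=0, Mallory=0, Sybil=0
Event 10 (Mallory +1): Mallory: 0 -> 1. State: Rupert=0, Mallory=1, Sybil=0
Event 11 (Sybil +1): Sybil: 0 -> 1. State: Rupert=0, Mallory=1, Sybil=1
Event 12 (Sybil +3): Sybil: 1 -> 4. State: Rupert=0, Mallory=1, Sybil=4

Mallory's final count: 1

Answer: 1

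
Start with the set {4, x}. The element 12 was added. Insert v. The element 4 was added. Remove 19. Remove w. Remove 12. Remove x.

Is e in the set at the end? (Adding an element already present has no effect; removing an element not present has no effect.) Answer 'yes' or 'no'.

Tracking the set through each operation:
Start: {4, x}
Event 1 (add 12): added. Set: {12, 4, x}
Event 2 (add v): added. Set: {12, 4, v, x}
Event 3 (add 4): already present, no change. Set: {12, 4, v, x}
Event 4 (remove 19): not present, no change. Set: {12, 4, v, x}
Event 5 (remove w): not present, no change. Set: {12, 4, v, x}
Event 6 (remove 12): removed. Set: {4, v, x}
Event 7 (remove x): removed. Set: {4, v}

Final set: {4, v} (size 2)
e is NOT in the final set.

Answer: no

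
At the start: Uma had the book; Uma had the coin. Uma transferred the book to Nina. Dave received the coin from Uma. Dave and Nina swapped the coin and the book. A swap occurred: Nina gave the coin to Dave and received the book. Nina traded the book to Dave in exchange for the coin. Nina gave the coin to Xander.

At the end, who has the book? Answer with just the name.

Tracking all object holders:
Start: book:Uma, coin:Uma
Event 1 (give book: Uma -> Nina). State: book:Nina, coin:Uma
Event 2 (give coin: Uma -> Dave). State: book:Nina, coin:Dave
Event 3 (swap coin<->book: now coin:Nina, book:Dave). State: book:Dave, coin:Nina
Event 4 (swap coin<->book: now coin:Dave, book:Nina). State: book:Nina, coin:Dave
Event 5 (swap book<->coin: now book:Dave, coin:Nina). State: book:Dave, coin:Nina
Event 6 (give coin: Nina -> Xander). State: book:Dave, coin:Xander

Final state: book:Dave, coin:Xander
The book is held by Dave.

Answer: Dave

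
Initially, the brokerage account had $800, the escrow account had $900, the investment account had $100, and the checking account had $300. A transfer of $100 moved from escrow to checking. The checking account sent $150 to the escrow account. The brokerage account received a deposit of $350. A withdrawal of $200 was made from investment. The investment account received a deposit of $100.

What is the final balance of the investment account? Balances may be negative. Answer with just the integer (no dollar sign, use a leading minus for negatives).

Tracking account balances step by step:
Start: brokerage=800, escrow=900, investment=100, checking=300
Event 1 (transfer 100 escrow -> checking): escrow: 900 - 100 = 800, checking: 300 + 100 = 400. Balances: brokerage=800, escrow=800, investment=100, checking=400
Event 2 (transfer 150 checking -> escrow): checking: 400 - 150 = 250, escrow: 800 + 150 = 950. Balances: brokerage=800, escrow=950, investment=100, checking=250
Event 3 (deposit 350 to brokerage): brokerage: 800 + 350 = 1150. Balances: brokerage=1150, escrow=950, investment=100, checking=250
Event 4 (withdraw 200 from investment): investment: 100 - 200 = -100. Balances: brokerage=1150, escrow=950, investment=-100, checking=250
Event 5 (deposit 100 to investment): investment: -100 + 100 = 0. Balances: brokerage=1150, escrow=950, investment=0, checking=250

Final balance of investment: 0

Answer: 0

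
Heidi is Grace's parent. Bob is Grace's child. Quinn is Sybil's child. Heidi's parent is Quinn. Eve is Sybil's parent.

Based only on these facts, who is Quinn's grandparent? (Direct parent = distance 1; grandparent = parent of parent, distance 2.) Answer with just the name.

Reconstructing the parent chain from the given facts:
  Eve -> Sybil -> Quinn -> Heidi -> Grace -> Bob
(each arrow means 'parent of the next')
Positions in the chain (0 = top):
  position of Eve: 0
  position of Sybil: 1
  position of Quinn: 2
  position of Heidi: 3
  position of Grace: 4
  position of Bob: 5

Quinn is at position 2; the grandparent is 2 steps up the chain, i.e. position 0: Eve.

Answer: Eve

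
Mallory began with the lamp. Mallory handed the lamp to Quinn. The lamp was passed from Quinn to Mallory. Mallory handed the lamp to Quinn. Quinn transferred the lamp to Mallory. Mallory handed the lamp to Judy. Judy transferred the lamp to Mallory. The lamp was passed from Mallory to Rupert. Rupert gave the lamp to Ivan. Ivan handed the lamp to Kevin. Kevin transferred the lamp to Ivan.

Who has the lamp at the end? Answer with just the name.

Answer: Ivan

Derivation:
Tracking the lamp through each event:
Start: Mallory has the lamp.
After event 1: Quinn has the lamp.
After event 2: Mallory has the lamp.
After event 3: Quinn has the lamp.
After event 4: Mallory has the lamp.
After event 5: Judy has the lamp.
After event 6: Mallory has the lamp.
After event 7: Rupert has the lamp.
After event 8: Ivan has the lamp.
After event 9: Kevin has the lamp.
After event 10: Ivan has the lamp.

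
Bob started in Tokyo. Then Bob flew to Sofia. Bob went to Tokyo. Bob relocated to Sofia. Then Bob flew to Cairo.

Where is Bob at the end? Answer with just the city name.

Answer: Cairo

Derivation:
Tracking Bob's location:
Start: Bob is in Tokyo.
After move 1: Tokyo -> Sofia. Bob is in Sofia.
After move 2: Sofia -> Tokyo. Bob is in Tokyo.
After move 3: Tokyo -> Sofia. Bob is in Sofia.
After move 4: Sofia -> Cairo. Bob is in Cairo.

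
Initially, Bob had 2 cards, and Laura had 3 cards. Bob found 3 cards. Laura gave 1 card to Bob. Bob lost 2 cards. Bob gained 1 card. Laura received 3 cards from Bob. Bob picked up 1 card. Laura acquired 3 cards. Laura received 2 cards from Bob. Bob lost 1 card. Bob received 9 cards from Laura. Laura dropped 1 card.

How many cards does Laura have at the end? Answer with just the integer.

Tracking counts step by step:
Start: Bob=2, Laura=3
Event 1 (Bob +3): Bob: 2 -> 5. State: Bob=5, Laura=3
Event 2 (Laura -> Bob, 1): Laura: 3 -> 2, Bob: 5 -> 6. State: Bob=6, Laura=2
Event 3 (Bob -2): Bob: 6 -> 4. State: Bob=4, Laura=2
Event 4 (Bob +1): Bob: 4 -> 5. State: Bob=5, Laura=2
Event 5 (Bob -> Laura, 3): Bob: 5 -> 2, Laura: 2 -> 5. State: Bob=2, Laura=5
Event 6 (Bob +1): Bob: 2 -> 3. State: Bob=3, Laura=5
Event 7 (Laura +3): Laura: 5 -> 8. State: Bob=3, Laura=8
Event 8 (Bob -> Laura, 2): Bob: 3 -> 1, Laura: 8 -> 10. State: Bob=1, Laura=10
Event 9 (Bob -1): Bob: 1 -> 0. State: Bob=0, Laura=10
Event 10 (Laura -> Bob, 9): Laura: 10 -> 1, Bob: 0 -> 9. State: Bob=9, Laura=1
Event 11 (Laura -1): Laura: 1 -> 0. State: Bob=9, Laura=0

Laura's final count: 0

Answer: 0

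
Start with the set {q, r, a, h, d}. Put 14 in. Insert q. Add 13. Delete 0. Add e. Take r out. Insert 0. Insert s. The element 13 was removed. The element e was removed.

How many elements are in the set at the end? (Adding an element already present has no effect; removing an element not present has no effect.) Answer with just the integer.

Tracking the set through each operation:
Start: {a, d, h, q, r}
Event 1 (add 14): added. Set: {14, a, d, h, q, r}
Event 2 (add q): already present, no change. Set: {14, a, d, h, q, r}
Event 3 (add 13): added. Set: {13, 14, a, d, h, q, r}
Event 4 (remove 0): not present, no change. Set: {13, 14, a, d, h, q, r}
Event 5 (add e): added. Set: {13, 14, a, d, e, h, q, r}
Event 6 (remove r): removed. Set: {13, 14, a, d, e, h, q}
Event 7 (add 0): added. Set: {0, 13, 14, a, d, e, h, q}
Event 8 (add s): added. Set: {0, 13, 14, a, d, e, h, q, s}
Event 9 (remove 13): removed. Set: {0, 14, a, d, e, h, q, s}
Event 10 (remove e): removed. Set: {0, 14, a, d, h, q, s}

Final set: {0, 14, a, d, h, q, s} (size 7)

Answer: 7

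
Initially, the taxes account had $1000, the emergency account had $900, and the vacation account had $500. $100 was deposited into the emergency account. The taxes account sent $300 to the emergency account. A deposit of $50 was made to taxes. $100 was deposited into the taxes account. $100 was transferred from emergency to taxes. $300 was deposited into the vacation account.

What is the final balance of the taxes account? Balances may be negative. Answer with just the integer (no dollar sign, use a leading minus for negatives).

Answer: 950

Derivation:
Tracking account balances step by step:
Start: taxes=1000, emergency=900, vacation=500
Event 1 (deposit 100 to emergency): emergency: 900 + 100 = 1000. Balances: taxes=1000, emergency=1000, vacation=500
Event 2 (transfer 300 taxes -> emergency): taxes: 1000 - 300 = 700, emergency: 1000 + 300 = 1300. Balances: taxes=700, emergency=1300, vacation=500
Event 3 (deposit 50 to taxes): taxes: 700 + 50 = 750. Balances: taxes=750, emergency=1300, vacation=500
Event 4 (deposit 100 to taxes): taxes: 750 + 100 = 850. Balances: taxes=850, emergency=1300, vacation=500
Event 5 (transfer 100 emergency -> taxes): emergency: 1300 - 100 = 1200, taxes: 850 + 100 = 950. Balances: taxes=950, emergency=1200, vacation=500
Event 6 (deposit 300 to vacation): vacation: 500 + 300 = 800. Balances: taxes=950, emergency=1200, vacation=800

Final balance of taxes: 950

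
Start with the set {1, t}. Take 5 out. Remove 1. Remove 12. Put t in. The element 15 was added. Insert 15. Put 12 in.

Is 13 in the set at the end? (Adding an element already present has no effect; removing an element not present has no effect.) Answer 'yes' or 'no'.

Tracking the set through each operation:
Start: {1, t}
Event 1 (remove 5): not present, no change. Set: {1, t}
Event 2 (remove 1): removed. Set: {t}
Event 3 (remove 12): not present, no change. Set: {t}
Event 4 (add t): already present, no change. Set: {t}
Event 5 (add 15): added. Set: {15, t}
Event 6 (add 15): already present, no change. Set: {15, t}
Event 7 (add 12): added. Set: {12, 15, t}

Final set: {12, 15, t} (size 3)
13 is NOT in the final set.

Answer: no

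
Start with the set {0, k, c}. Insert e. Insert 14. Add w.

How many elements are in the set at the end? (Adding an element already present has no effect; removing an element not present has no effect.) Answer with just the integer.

Answer: 6

Derivation:
Tracking the set through each operation:
Start: {0, c, k}
Event 1 (add e): added. Set: {0, c, e, k}
Event 2 (add 14): added. Set: {0, 14, c, e, k}
Event 3 (add w): added. Set: {0, 14, c, e, k, w}

Final set: {0, 14, c, e, k, w} (size 6)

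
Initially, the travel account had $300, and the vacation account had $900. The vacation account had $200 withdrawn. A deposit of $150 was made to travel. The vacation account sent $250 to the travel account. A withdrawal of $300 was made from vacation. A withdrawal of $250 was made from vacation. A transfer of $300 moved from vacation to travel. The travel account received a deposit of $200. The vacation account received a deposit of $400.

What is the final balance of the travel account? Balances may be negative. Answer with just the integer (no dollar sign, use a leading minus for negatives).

Answer: 1200

Derivation:
Tracking account balances step by step:
Start: travel=300, vacation=900
Event 1 (withdraw 200 from vacation): vacation: 900 - 200 = 700. Balances: travel=300, vacation=700
Event 2 (deposit 150 to travel): travel: 300 + 150 = 450. Balances: travel=450, vacation=700
Event 3 (transfer 250 vacation -> travel): vacation: 700 - 250 = 450, travel: 450 + 250 = 700. Balances: travel=700, vacation=450
Event 4 (withdraw 300 from vacation): vacation: 450 - 300 = 150. Balances: travel=700, vacation=150
Event 5 (withdraw 250 from vacation): vacation: 150 - 250 = -100. Balances: travel=700, vacation=-100
Event 6 (transfer 300 vacation -> travel): vacation: -100 - 300 = -400, travel: 700 + 300 = 1000. Balances: travel=1000, vacation=-400
Event 7 (deposit 200 to travel): travel: 1000 + 200 = 1200. Balances: travel=1200, vacation=-400
Event 8 (deposit 400 to vacation): vacation: -400 + 400 = 0. Balances: travel=1200, vacation=0

Final balance of travel: 1200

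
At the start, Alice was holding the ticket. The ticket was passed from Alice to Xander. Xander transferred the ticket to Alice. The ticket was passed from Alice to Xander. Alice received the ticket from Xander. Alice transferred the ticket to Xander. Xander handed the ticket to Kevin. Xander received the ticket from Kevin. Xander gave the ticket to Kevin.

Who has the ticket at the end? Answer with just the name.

Answer: Kevin

Derivation:
Tracking the ticket through each event:
Start: Alice has the ticket.
After event 1: Xander has the ticket.
After event 2: Alice has the ticket.
After event 3: Xander has the ticket.
After event 4: Alice has the ticket.
After event 5: Xander has the ticket.
After event 6: Kevin has the ticket.
After event 7: Xander has the ticket.
After event 8: Kevin has the ticket.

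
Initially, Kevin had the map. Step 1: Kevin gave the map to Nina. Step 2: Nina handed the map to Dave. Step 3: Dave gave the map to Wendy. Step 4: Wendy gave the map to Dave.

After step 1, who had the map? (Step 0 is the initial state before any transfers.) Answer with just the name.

Tracking the map holder through step 1:
After step 0 (start): Kevin
After step 1: Nina

At step 1, the holder is Nina.

Answer: Nina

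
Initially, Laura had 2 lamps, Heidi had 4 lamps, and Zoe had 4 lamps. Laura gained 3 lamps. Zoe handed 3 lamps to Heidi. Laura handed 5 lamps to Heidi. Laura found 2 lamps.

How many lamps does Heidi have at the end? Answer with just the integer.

Tracking counts step by step:
Start: Laura=2, Heidi=4, Zoe=4
Event 1 (Laura +3): Laura: 2 -> 5. State: Laura=5, Heidi=4, Zoe=4
Event 2 (Zoe -> Heidi, 3): Zoe: 4 -> 1, Heidi: 4 -> 7. State: Laura=5, Heidi=7, Zoe=1
Event 3 (Laura -> Heidi, 5): Laura: 5 -> 0, Heidi: 7 -> 12. State: Laura=0, Heidi=12, Zoe=1
Event 4 (Laura +2): Laura: 0 -> 2. State: Laura=2, Heidi=12, Zoe=1

Heidi's final count: 12

Answer: 12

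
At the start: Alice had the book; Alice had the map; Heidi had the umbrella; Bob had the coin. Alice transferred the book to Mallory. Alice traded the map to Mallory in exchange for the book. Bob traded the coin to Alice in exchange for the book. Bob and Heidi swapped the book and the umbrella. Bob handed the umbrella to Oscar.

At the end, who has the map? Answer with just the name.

Answer: Mallory

Derivation:
Tracking all object holders:
Start: book:Alice, map:Alice, umbrella:Heidi, coin:Bob
Event 1 (give book: Alice -> Mallory). State: book:Mallory, map:Alice, umbrella:Heidi, coin:Bob
Event 2 (swap map<->book: now map:Mallory, book:Alice). State: book:Alice, map:Mallory, umbrella:Heidi, coin:Bob
Event 3 (swap coin<->book: now coin:Alice, book:Bob). State: book:Bob, map:Mallory, umbrella:Heidi, coin:Alice
Event 4 (swap book<->umbrella: now book:Heidi, umbrella:Bob). State: book:Heidi, map:Mallory, umbrella:Bob, coin:Alice
Event 5 (give umbrella: Bob -> Oscar). State: book:Heidi, map:Mallory, umbrella:Oscar, coin:Alice

Final state: book:Heidi, map:Mallory, umbrella:Oscar, coin:Alice
The map is held by Mallory.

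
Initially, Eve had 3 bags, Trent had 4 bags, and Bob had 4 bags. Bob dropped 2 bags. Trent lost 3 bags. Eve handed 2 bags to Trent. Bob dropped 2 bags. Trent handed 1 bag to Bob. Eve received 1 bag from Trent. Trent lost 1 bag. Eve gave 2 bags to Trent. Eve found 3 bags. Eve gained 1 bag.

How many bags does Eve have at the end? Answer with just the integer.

Tracking counts step by step:
Start: Eve=3, Trent=4, Bob=4
Event 1 (Bob -2): Bob: 4 -> 2. State: Eve=3, Trent=4, Bob=2
Event 2 (Trent -3): Trent: 4 -> 1. State: Eve=3, Trent=1, Bob=2
Event 3 (Eve -> Trent, 2): Eve: 3 -> 1, Trent: 1 -> 3. State: Eve=1, Trent=3, Bob=2
Event 4 (Bob -2): Bob: 2 -> 0. State: Eve=1, Trent=3, Bob=0
Event 5 (Trent -> Bob, 1): Trent: 3 -> 2, Bob: 0 -> 1. State: Eve=1, Trent=2, Bob=1
Event 6 (Trent -> Eve, 1): Trent: 2 -> 1, Eve: 1 -> 2. State: Eve=2, Trent=1, Bob=1
Event 7 (Trent -1): Trent: 1 -> 0. State: Eve=2, Trent=0, Bob=1
Event 8 (Eve -> Trent, 2): Eve: 2 -> 0, Trent: 0 -> 2. State: Eve=0, Trent=2, Bob=1
Event 9 (Eve +3): Eve: 0 -> 3. State: Eve=3, Trent=2, Bob=1
Event 10 (Eve +1): Eve: 3 -> 4. State: Eve=4, Trent=2, Bob=1

Eve's final count: 4

Answer: 4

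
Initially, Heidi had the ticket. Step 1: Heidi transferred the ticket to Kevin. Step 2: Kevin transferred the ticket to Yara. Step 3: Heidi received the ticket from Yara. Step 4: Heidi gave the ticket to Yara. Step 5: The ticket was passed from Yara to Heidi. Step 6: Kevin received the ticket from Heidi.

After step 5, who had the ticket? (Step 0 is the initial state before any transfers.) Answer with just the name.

Answer: Heidi

Derivation:
Tracking the ticket holder through step 5:
After step 0 (start): Heidi
After step 1: Kevin
After step 2: Yara
After step 3: Heidi
After step 4: Yara
After step 5: Heidi

At step 5, the holder is Heidi.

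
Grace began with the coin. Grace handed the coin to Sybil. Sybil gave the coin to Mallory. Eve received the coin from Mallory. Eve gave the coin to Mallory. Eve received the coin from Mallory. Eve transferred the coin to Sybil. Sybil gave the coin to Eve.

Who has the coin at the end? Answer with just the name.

Answer: Eve

Derivation:
Tracking the coin through each event:
Start: Grace has the coin.
After event 1: Sybil has the coin.
After event 2: Mallory has the coin.
After event 3: Eve has the coin.
After event 4: Mallory has the coin.
After event 5: Eve has the coin.
After event 6: Sybil has the coin.
After event 7: Eve has the coin.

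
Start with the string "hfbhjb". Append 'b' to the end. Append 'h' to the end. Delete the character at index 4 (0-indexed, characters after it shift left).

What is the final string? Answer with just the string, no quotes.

Applying each edit step by step:
Start: "hfbhjb"
Op 1 (append 'b'): "hfbhjb" -> "hfbhjbb"
Op 2 (append 'h'): "hfbhjbb" -> "hfbhjbbh"
Op 3 (delete idx 4 = 'j'): "hfbhjbbh" -> "hfbhbbh"

Answer: hfbhbbh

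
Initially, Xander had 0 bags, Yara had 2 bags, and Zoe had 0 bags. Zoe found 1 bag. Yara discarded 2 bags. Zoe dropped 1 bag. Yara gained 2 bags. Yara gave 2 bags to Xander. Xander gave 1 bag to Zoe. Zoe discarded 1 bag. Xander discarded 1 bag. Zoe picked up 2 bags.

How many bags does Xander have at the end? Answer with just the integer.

Tracking counts step by step:
Start: Xander=0, Yara=2, Zoe=0
Event 1 (Zoe +1): Zoe: 0 -> 1. State: Xander=0, Yara=2, Zoe=1
Event 2 (Yara -2): Yara: 2 -> 0. State: Xander=0, Yara=0, Zoe=1
Event 3 (Zoe -1): Zoe: 1 -> 0. State: Xander=0, Yara=0, Zoe=0
Event 4 (Yara +2): Yara: 0 -> 2. State: Xander=0, Yara=2, Zoe=0
Event 5 (Yara -> Xander, 2): Yara: 2 -> 0, Xander: 0 -> 2. State: Xander=2, Yara=0, Zoe=0
Event 6 (Xander -> Zoe, 1): Xander: 2 -> 1, Zoe: 0 -> 1. State: Xander=1, Yara=0, Zoe=1
Event 7 (Zoe -1): Zoe: 1 -> 0. State: Xander=1, Yara=0, Zoe=0
Event 8 (Xander -1): Xander: 1 -> 0. State: Xander=0, Yara=0, Zoe=0
Event 9 (Zoe +2): Zoe: 0 -> 2. State: Xander=0, Yara=0, Zoe=2

Xander's final count: 0

Answer: 0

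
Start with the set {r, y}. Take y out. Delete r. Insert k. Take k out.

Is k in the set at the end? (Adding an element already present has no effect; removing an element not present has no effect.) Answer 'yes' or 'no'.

Answer: no

Derivation:
Tracking the set through each operation:
Start: {r, y}
Event 1 (remove y): removed. Set: {r}
Event 2 (remove r): removed. Set: {}
Event 3 (add k): added. Set: {k}
Event 4 (remove k): removed. Set: {}

Final set: {} (size 0)
k is NOT in the final set.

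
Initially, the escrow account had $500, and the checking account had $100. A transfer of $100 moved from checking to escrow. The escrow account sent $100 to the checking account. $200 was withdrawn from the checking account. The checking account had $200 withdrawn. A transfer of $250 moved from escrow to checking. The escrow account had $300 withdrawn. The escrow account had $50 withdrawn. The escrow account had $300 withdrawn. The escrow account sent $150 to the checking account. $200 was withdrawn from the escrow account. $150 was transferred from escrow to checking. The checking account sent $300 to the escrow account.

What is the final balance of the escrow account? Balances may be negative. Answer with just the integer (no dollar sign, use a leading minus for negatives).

Answer: -600

Derivation:
Tracking account balances step by step:
Start: escrow=500, checking=100
Event 1 (transfer 100 checking -> escrow): checking: 100 - 100 = 0, escrow: 500 + 100 = 600. Balances: escrow=600, checking=0
Event 2 (transfer 100 escrow -> checking): escrow: 600 - 100 = 500, checking: 0 + 100 = 100. Balances: escrow=500, checking=100
Event 3 (withdraw 200 from checking): checking: 100 - 200 = -100. Balances: escrow=500, checking=-100
Event 4 (withdraw 200 from checking): checking: -100 - 200 = -300. Balances: escrow=500, checking=-300
Event 5 (transfer 250 escrow -> checking): escrow: 500 - 250 = 250, checking: -300 + 250 = -50. Balances: escrow=250, checking=-50
Event 6 (withdraw 300 from escrow): escrow: 250 - 300 = -50. Balances: escrow=-50, checking=-50
Event 7 (withdraw 50 from escrow): escrow: -50 - 50 = -100. Balances: escrow=-100, checking=-50
Event 8 (withdraw 300 from escrow): escrow: -100 - 300 = -400. Balances: escrow=-400, checking=-50
Event 9 (transfer 150 escrow -> checking): escrow: -400 - 150 = -550, checking: -50 + 150 = 100. Balances: escrow=-550, checking=100
Event 10 (withdraw 200 from escrow): escrow: -550 - 200 = -750. Balances: escrow=-750, checking=100
Event 11 (transfer 150 escrow -> checking): escrow: -750 - 150 = -900, checking: 100 + 150 = 250. Balances: escrow=-900, checking=250
Event 12 (transfer 300 checking -> escrow): checking: 250 - 300 = -50, escrow: -900 + 300 = -600. Balances: escrow=-600, checking=-50

Final balance of escrow: -600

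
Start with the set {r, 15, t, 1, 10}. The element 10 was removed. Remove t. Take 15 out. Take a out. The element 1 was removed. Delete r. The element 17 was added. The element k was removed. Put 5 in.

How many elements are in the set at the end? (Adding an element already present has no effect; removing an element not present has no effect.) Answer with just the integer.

Answer: 2

Derivation:
Tracking the set through each operation:
Start: {1, 10, 15, r, t}
Event 1 (remove 10): removed. Set: {1, 15, r, t}
Event 2 (remove t): removed. Set: {1, 15, r}
Event 3 (remove 15): removed. Set: {1, r}
Event 4 (remove a): not present, no change. Set: {1, r}
Event 5 (remove 1): removed. Set: {r}
Event 6 (remove r): removed. Set: {}
Event 7 (add 17): added. Set: {17}
Event 8 (remove k): not present, no change. Set: {17}
Event 9 (add 5): added. Set: {17, 5}

Final set: {17, 5} (size 2)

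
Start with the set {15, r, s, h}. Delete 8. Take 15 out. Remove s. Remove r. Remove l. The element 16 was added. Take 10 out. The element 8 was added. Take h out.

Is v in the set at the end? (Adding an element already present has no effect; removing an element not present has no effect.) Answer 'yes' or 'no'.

Tracking the set through each operation:
Start: {15, h, r, s}
Event 1 (remove 8): not present, no change. Set: {15, h, r, s}
Event 2 (remove 15): removed. Set: {h, r, s}
Event 3 (remove s): removed. Set: {h, r}
Event 4 (remove r): removed. Set: {h}
Event 5 (remove l): not present, no change. Set: {h}
Event 6 (add 16): added. Set: {16, h}
Event 7 (remove 10): not present, no change. Set: {16, h}
Event 8 (add 8): added. Set: {16, 8, h}
Event 9 (remove h): removed. Set: {16, 8}

Final set: {16, 8} (size 2)
v is NOT in the final set.

Answer: no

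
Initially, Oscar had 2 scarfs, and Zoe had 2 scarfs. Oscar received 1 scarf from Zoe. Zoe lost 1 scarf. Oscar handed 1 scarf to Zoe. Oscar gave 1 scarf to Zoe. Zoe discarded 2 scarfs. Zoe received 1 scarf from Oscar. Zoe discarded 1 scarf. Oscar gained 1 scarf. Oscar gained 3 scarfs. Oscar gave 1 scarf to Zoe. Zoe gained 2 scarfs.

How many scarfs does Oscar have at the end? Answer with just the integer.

Tracking counts step by step:
Start: Oscar=2, Zoe=2
Event 1 (Zoe -> Oscar, 1): Zoe: 2 -> 1, Oscar: 2 -> 3. State: Oscar=3, Zoe=1
Event 2 (Zoe -1): Zoe: 1 -> 0. State: Oscar=3, Zoe=0
Event 3 (Oscar -> Zoe, 1): Oscar: 3 -> 2, Zoe: 0 -> 1. State: Oscar=2, Zoe=1
Event 4 (Oscar -> Zoe, 1): Oscar: 2 -> 1, Zoe: 1 -> 2. State: Oscar=1, Zoe=2
Event 5 (Zoe -2): Zoe: 2 -> 0. State: Oscar=1, Zoe=0
Event 6 (Oscar -> Zoe, 1): Oscar: 1 -> 0, Zoe: 0 -> 1. State: Oscar=0, Zoe=1
Event 7 (Zoe -1): Zoe: 1 -> 0. State: Oscar=0, Zoe=0
Event 8 (Oscar +1): Oscar: 0 -> 1. State: Oscar=1, Zoe=0
Event 9 (Oscar +3): Oscar: 1 -> 4. State: Oscar=4, Zoe=0
Event 10 (Oscar -> Zoe, 1): Oscar: 4 -> 3, Zoe: 0 -> 1. State: Oscar=3, Zoe=1
Event 11 (Zoe +2): Zoe: 1 -> 3. State: Oscar=3, Zoe=3

Oscar's final count: 3

Answer: 3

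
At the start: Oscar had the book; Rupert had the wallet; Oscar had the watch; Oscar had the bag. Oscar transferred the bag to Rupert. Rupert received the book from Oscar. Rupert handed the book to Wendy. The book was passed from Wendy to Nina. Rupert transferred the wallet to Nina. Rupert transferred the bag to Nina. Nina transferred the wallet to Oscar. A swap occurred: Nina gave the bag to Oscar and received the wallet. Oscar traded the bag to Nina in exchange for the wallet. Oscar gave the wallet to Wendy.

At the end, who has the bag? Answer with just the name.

Tracking all object holders:
Start: book:Oscar, wallet:Rupert, watch:Oscar, bag:Oscar
Event 1 (give bag: Oscar -> Rupert). State: book:Oscar, wallet:Rupert, watch:Oscar, bag:Rupert
Event 2 (give book: Oscar -> Rupert). State: book:Rupert, wallet:Rupert, watch:Oscar, bag:Rupert
Event 3 (give book: Rupert -> Wendy). State: book:Wendy, wallet:Rupert, watch:Oscar, bag:Rupert
Event 4 (give book: Wendy -> Nina). State: book:Nina, wallet:Rupert, watch:Oscar, bag:Rupert
Event 5 (give wallet: Rupert -> Nina). State: book:Nina, wallet:Nina, watch:Oscar, bag:Rupert
Event 6 (give bag: Rupert -> Nina). State: book:Nina, wallet:Nina, watch:Oscar, bag:Nina
Event 7 (give wallet: Nina -> Oscar). State: book:Nina, wallet:Oscar, watch:Oscar, bag:Nina
Event 8 (swap bag<->wallet: now bag:Oscar, wallet:Nina). State: book:Nina, wallet:Nina, watch:Oscar, bag:Oscar
Event 9 (swap bag<->wallet: now bag:Nina, wallet:Oscar). State: book:Nina, wallet:Oscar, watch:Oscar, bag:Nina
Event 10 (give wallet: Oscar -> Wendy). State: book:Nina, wallet:Wendy, watch:Oscar, bag:Nina

Final state: book:Nina, wallet:Wendy, watch:Oscar, bag:Nina
The bag is held by Nina.

Answer: Nina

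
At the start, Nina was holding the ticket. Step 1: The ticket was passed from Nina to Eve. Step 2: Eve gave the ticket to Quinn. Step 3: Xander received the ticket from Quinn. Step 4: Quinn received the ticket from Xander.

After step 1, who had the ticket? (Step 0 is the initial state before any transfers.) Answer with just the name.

Tracking the ticket holder through step 1:
After step 0 (start): Nina
After step 1: Eve

At step 1, the holder is Eve.

Answer: Eve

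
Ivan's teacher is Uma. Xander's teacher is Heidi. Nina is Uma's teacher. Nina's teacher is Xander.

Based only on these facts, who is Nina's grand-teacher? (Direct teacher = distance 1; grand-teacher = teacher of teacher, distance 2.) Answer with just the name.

Answer: Heidi

Derivation:
Reconstructing the teacher chain from the given facts:
  Heidi -> Xander -> Nina -> Uma -> Ivan
(each arrow means 'teacher of the next')
Positions in the chain (0 = top):
  position of Heidi: 0
  position of Xander: 1
  position of Nina: 2
  position of Uma: 3
  position of Ivan: 4

Nina is at position 2; the grand-teacher is 2 steps up the chain, i.e. position 0: Heidi.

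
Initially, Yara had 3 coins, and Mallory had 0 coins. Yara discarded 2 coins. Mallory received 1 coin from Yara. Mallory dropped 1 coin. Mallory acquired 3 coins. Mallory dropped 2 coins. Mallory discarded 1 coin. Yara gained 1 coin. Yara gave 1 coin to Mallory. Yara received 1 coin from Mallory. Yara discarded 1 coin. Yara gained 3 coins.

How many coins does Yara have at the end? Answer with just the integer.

Answer: 3

Derivation:
Tracking counts step by step:
Start: Yara=3, Mallory=0
Event 1 (Yara -2): Yara: 3 -> 1. State: Yara=1, Mallory=0
Event 2 (Yara -> Mallory, 1): Yara: 1 -> 0, Mallory: 0 -> 1. State: Yara=0, Mallory=1
Event 3 (Mallory -1): Mallory: 1 -> 0. State: Yara=0, Mallory=0
Event 4 (Mallory +3): Mallory: 0 -> 3. State: Yara=0, Mallory=3
Event 5 (Mallory -2): Mallory: 3 -> 1. State: Yara=0, Mallory=1
Event 6 (Mallory -1): Mallory: 1 -> 0. State: Yara=0, Mallory=0
Event 7 (Yara +1): Yara: 0 -> 1. State: Yara=1, Mallory=0
Event 8 (Yara -> Mallory, 1): Yara: 1 -> 0, Mallory: 0 -> 1. State: Yara=0, Mallory=1
Event 9 (Mallory -> Yara, 1): Mallory: 1 -> 0, Yara: 0 -> 1. State: Yara=1, Mallory=0
Event 10 (Yara -1): Yara: 1 -> 0. State: Yara=0, Mallory=0
Event 11 (Yara +3): Yara: 0 -> 3. State: Yara=3, Mallory=0

Yara's final count: 3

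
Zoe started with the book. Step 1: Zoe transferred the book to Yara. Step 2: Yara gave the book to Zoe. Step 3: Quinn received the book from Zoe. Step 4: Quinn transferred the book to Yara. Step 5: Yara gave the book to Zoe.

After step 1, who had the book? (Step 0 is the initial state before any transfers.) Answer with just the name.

Answer: Yara

Derivation:
Tracking the book holder through step 1:
After step 0 (start): Zoe
After step 1: Yara

At step 1, the holder is Yara.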